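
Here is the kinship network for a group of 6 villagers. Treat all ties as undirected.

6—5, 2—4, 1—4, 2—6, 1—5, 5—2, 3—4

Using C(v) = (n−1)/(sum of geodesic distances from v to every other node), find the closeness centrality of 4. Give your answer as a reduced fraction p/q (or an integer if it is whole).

Distances from 4: 1:1, 2:1, 3:1, 5:2, 6:2. Sum = 7.
n = 6, so closeness = 5/7.

5/7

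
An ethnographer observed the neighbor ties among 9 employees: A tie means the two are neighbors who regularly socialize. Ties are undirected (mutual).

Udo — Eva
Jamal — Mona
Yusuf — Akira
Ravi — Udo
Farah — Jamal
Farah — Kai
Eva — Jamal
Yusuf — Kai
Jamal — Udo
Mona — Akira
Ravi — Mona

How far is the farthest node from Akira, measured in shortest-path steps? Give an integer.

Distances from Akira: Eva:3, Farah:3, Jamal:2, Kai:2, Mona:1, Ravi:2, Udo:3, Yusuf:1.
The largest is 3 (to Udo, Eva, and Farah), so the eccentricity of Akira is 3.

3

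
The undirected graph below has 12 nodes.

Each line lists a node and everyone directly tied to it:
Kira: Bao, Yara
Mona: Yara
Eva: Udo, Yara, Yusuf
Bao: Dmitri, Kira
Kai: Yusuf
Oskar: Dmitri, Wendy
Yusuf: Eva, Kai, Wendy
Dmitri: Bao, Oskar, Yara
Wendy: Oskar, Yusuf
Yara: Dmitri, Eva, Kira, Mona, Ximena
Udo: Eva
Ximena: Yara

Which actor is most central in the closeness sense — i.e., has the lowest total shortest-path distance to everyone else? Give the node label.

Yara

Farness (sum of distances to all others) for each node — Bao:31, Dmitri:23, Eva:21, Kai:35, Kira:27, Mona:29, Oskar:27, Udo:31, Wendy:29, Ximena:29, Yara:19, Yusuf:25.
The smallest farness is 19, for Yara, so Yara has the highest closeness.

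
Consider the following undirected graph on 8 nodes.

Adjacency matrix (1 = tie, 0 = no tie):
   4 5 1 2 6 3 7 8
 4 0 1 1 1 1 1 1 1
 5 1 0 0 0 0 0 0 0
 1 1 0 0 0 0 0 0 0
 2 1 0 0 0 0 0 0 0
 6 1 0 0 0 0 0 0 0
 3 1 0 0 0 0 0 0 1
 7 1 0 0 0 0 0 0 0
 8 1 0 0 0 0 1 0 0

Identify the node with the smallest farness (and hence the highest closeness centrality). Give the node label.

4

Farness (sum of distances to all others) for each node — 1:13, 2:13, 3:12, 4:7, 5:13, 6:13, 7:13, 8:12.
The smallest farness is 7, for 4, so 4 has the highest closeness.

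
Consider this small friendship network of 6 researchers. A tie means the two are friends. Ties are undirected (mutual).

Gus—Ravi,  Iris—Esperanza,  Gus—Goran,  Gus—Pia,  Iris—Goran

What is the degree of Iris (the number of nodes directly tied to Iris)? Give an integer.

2

Iris is directly tied to Esperanza and Goran. That is 2 neighbors, so the degree of Iris is 2.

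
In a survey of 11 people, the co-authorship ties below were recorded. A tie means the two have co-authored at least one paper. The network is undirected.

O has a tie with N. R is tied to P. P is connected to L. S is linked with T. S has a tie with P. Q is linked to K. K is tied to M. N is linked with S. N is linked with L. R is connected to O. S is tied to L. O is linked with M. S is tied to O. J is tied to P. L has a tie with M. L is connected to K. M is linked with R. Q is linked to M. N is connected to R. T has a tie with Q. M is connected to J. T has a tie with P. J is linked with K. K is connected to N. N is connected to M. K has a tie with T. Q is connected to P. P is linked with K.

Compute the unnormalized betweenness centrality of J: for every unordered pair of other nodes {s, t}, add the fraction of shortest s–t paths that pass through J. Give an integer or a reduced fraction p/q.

Pairs whose geodesics pass through J — P–M: 1/5.
All other pairs contribute 0.
Summing the contributions gives betweenness(J) = 1/5.

1/5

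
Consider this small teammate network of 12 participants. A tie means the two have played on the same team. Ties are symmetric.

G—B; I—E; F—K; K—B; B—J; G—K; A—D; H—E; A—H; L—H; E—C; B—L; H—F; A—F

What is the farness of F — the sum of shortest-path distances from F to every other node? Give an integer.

Distances from F: A:1, B:2, C:3, D:2, E:2, G:2, H:1, I:3, J:3, K:1, L:2.
Sum = 1 + 2 + 3 + 2 + 2 + 2 + 1 + 3 + 3 + 1 + 2 = 22.

22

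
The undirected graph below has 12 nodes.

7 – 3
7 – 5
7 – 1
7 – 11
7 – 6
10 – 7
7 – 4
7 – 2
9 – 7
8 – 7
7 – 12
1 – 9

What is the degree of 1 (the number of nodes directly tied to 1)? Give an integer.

1 is directly tied to 7 and 9. That is 2 neighbors, so the degree of 1 is 2.

2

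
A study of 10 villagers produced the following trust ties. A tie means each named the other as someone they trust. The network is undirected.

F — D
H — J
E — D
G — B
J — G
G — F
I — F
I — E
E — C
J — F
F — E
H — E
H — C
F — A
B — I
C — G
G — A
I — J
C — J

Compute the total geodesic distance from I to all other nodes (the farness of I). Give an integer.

Distances from I: A:2, B:1, C:2, D:2, E:1, F:1, G:2, H:2, J:1.
Sum = 2 + 1 + 2 + 2 + 1 + 1 + 2 + 2 + 1 = 14.

14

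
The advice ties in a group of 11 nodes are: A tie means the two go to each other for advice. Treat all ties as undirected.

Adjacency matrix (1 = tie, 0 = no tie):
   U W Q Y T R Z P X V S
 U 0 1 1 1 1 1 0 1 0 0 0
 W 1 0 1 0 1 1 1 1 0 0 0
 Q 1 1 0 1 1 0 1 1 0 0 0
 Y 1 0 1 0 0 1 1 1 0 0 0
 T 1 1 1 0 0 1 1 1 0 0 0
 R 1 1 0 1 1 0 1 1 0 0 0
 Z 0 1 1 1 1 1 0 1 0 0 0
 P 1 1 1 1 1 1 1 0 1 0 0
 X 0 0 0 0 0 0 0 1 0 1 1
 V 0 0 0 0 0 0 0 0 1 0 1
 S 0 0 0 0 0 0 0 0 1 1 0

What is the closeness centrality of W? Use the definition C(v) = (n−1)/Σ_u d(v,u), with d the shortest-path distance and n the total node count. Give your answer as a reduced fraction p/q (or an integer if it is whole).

Distances from W: P:1, Q:1, R:1, S:3, T:1, U:1, V:3, X:2, Y:2, Z:1. Sum = 16.
n = 11, so closeness = 10/16 = 5/8.

5/8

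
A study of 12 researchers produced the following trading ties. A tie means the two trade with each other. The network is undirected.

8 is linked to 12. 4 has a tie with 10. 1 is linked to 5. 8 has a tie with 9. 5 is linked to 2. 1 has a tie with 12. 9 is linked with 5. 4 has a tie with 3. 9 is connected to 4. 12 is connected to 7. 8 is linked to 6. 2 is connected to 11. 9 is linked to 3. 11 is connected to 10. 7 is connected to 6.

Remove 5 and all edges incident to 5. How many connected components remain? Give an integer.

1

5's neighbors (1, 2, and 9) remain reachable from one another through other ties, so the rest of the network stays in one piece.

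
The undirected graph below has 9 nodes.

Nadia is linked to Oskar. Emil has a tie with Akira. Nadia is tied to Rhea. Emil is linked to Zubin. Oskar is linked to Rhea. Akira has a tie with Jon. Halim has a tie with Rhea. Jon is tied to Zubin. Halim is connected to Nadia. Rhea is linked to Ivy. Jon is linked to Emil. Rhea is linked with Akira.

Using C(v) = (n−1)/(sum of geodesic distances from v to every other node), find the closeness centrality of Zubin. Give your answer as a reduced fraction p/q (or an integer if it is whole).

8/23

Distances from Zubin: Akira:2, Emil:1, Halim:4, Ivy:4, Jon:1, Nadia:4, Oskar:4, Rhea:3. Sum = 23.
n = 9, so closeness = 8/23.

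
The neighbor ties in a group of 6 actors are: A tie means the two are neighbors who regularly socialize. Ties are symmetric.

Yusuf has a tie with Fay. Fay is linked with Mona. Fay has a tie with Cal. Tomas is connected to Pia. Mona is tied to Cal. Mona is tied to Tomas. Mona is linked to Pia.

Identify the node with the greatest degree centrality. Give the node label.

Degrees — Cal:2, Fay:3, Mona:4, Pia:2, Tomas:2, Yusuf:1.
The maximum is 4, attained only by Mona.

Mona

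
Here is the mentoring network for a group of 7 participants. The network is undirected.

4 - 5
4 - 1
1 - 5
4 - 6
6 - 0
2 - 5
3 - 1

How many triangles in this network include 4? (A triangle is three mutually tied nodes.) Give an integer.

4's neighbors: 1, 5, and 6.
Neighbor pairs that are themselves tied: 4–1–5. Each forms one triangle with 4, for 1 in total.

1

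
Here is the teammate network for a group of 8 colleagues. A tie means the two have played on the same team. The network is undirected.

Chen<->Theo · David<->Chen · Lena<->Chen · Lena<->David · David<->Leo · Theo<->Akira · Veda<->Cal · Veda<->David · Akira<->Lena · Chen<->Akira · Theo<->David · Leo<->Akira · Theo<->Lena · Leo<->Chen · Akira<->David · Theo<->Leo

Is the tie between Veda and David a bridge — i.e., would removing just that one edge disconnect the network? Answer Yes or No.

Without the Veda–David edge there is no alternate route between Veda and David, so the network disconnects. It is a bridge.

Yes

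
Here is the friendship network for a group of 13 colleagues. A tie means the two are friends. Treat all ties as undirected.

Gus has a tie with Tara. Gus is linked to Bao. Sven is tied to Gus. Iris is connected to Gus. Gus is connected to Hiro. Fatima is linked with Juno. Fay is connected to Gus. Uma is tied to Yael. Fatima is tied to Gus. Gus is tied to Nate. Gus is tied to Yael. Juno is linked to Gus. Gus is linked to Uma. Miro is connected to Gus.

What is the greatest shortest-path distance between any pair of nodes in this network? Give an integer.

2

Eccentricity of each node (its greatest distance to any other): Bao:2, Fatima:2, Fay:2, Gus:1, Hiro:2, Iris:2, Juno:2, Miro:2, Nate:2, Sven:2, Tara:2, Uma:2, Yael:2.
The maximum eccentricity is 2, realized for instance by the pair Tara–Juno via Tara – Gus – Juno. So the diameter is 2.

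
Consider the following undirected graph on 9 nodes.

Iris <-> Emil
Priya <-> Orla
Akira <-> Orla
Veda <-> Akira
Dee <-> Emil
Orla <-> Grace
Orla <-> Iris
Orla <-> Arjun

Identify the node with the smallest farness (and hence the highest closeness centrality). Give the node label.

Farness (sum of distances to all others) for each node — Akira:17, Arjun:19, Dee:27, Emil:20, Grace:19, Iris:15, Orla:12, Priya:19, Veda:24.
The smallest farness is 12, for Orla, so Orla has the highest closeness.

Orla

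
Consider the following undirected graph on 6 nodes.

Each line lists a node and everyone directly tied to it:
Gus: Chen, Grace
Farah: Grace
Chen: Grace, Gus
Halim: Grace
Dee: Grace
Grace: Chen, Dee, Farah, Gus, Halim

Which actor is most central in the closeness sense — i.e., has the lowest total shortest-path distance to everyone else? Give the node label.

Farness (sum of distances to all others) for each node — Chen:8, Dee:9, Farah:9, Grace:5, Gus:8, Halim:9.
The smallest farness is 5, for Grace, so Grace has the highest closeness.

Grace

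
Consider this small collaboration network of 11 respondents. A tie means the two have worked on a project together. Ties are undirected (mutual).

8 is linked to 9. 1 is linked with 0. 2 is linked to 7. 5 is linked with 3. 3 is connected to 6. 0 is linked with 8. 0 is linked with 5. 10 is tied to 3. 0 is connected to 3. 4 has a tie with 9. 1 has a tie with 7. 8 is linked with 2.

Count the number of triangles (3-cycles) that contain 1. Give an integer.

1's neighbors are 0 and 7, but none of them are tied to each other, so no triangle contains 1.

0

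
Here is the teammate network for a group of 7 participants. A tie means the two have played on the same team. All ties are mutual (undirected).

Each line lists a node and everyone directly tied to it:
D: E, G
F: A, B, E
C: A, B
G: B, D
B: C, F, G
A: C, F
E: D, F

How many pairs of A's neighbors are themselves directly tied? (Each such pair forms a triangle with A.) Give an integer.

A's neighbors are C and F, but none of them are tied to each other, so no triangle contains A.

0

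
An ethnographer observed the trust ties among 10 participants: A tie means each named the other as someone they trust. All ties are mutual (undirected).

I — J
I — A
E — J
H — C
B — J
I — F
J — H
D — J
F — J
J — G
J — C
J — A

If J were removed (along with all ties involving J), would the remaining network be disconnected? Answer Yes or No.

Yes

Removing J leaves {A, F, and I} with no path to {B}, so the network splits into 6 components. J is a cut vertex.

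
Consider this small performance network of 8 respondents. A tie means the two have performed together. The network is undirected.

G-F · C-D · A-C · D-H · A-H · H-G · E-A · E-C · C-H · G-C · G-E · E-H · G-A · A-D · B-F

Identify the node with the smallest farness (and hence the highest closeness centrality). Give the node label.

Farness (sum of distances to all others) for each node — A:10, B:19, C:10, D:14, E:11, F:13, G:9, H:10.
The smallest farness is 9, for G, so G has the highest closeness.

G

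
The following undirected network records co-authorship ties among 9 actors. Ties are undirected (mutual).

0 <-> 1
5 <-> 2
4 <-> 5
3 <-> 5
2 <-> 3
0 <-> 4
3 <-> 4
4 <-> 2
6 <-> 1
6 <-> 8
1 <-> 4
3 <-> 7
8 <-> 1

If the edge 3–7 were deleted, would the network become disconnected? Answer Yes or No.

Yes

Without the 3–7 edge there is no alternate route between 3 and 7, so the network disconnects. It is a bridge.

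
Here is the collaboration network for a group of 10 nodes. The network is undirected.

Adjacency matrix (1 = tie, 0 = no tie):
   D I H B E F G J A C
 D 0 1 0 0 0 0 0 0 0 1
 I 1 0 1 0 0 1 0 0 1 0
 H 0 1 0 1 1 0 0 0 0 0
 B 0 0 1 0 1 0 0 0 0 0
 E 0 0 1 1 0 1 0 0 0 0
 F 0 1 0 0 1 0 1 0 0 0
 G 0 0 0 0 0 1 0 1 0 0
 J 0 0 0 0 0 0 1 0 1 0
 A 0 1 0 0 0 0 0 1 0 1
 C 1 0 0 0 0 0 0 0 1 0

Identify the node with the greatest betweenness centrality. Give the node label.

Unnormalized betweenness of each node: A:8, B:0, C:1, D:5/2, E:7/2, F:17/2, G:5/2, H:13/2, I:33/2, J:2.
I has the largest value, 33/2, making it the main broker — the node through which the most shortest paths run.

I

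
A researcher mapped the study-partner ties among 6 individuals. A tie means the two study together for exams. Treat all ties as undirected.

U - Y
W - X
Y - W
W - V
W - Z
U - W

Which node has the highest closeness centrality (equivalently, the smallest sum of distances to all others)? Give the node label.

W

Farness (sum of distances to all others) for each node — U:8, V:9, W:5, X:9, Y:8, Z:9.
The smallest farness is 5, for W, so W has the highest closeness.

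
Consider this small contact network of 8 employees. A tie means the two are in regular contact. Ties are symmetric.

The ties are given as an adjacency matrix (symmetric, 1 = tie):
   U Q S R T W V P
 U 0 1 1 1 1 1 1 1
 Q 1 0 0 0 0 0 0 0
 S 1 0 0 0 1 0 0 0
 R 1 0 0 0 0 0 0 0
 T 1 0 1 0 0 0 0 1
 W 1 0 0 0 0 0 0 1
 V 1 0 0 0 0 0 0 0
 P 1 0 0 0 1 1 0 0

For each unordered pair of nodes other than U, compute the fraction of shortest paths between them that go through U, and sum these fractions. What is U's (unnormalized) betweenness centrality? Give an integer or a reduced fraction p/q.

Pairs whose geodesics pass through U — Q–S: 1; Q–R: 1; Q–T: 1; Q–W: 1; Q–V: 1; Q–P: 1; S–R: 1; S–W: 1; S–V: 1; S–P: 1/2; R–T: 1; R–W: 1; R–V: 1; R–P: 1 … (+4 more pairs).
All other pairs contribute 0.
Summing the contributions gives betweenness(U) = 17.

17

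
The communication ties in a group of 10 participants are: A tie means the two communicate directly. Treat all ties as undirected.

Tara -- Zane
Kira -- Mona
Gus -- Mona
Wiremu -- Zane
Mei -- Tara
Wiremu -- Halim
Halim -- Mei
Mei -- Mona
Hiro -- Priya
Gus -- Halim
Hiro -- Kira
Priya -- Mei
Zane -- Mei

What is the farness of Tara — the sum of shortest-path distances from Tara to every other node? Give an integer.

Distances from Tara: Gus:3, Halim:2, Hiro:3, Kira:3, Mei:1, Mona:2, Priya:2, Wiremu:2, Zane:1.
Sum = 3 + 2 + 3 + 3 + 1 + 2 + 2 + 2 + 1 = 19.

19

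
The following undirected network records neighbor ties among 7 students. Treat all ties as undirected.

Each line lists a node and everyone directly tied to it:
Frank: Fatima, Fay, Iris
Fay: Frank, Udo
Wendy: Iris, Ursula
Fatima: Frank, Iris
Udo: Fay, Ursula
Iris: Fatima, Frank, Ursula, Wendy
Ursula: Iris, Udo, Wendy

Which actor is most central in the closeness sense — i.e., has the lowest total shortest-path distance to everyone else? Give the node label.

Iris

Farness (sum of distances to all others) for each node — Fatima:11, Fay:11, Frank:9, Iris:8, Udo:11, Ursula:9, Wendy:11.
The smallest farness is 8, for Iris, so Iris has the highest closeness.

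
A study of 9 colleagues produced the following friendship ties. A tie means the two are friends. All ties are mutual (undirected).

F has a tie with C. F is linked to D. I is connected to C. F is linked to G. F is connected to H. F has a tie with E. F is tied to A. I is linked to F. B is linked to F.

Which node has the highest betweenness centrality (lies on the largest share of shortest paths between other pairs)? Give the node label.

F

Unnormalized betweenness of each node: A:0, B:0, C:0, D:0, E:0, F:27, G:0, H:0, I:0.
F has the largest value, 27, making it the main broker — the node through which the most shortest paths run.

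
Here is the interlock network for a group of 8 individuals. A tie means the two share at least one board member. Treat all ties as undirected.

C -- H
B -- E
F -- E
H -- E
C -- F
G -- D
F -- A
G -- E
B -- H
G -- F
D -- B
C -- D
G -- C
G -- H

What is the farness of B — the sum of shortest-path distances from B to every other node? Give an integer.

12

Distances from B: A:3, C:2, D:1, E:1, F:2, G:2, H:1.
Sum = 3 + 2 + 1 + 1 + 2 + 2 + 1 = 12.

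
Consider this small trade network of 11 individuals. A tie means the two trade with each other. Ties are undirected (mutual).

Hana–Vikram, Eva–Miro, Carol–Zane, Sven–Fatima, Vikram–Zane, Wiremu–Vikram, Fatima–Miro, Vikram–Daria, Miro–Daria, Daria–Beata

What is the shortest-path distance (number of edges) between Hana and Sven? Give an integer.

One shortest route is Hana – Vikram – Daria – Miro – Fatima – Sven, which uses 5 edges, and at distance 4 from Hana we only reach {Eva, Fatima}, which does not include Sven. So d(Hana,Sven) = 5.

5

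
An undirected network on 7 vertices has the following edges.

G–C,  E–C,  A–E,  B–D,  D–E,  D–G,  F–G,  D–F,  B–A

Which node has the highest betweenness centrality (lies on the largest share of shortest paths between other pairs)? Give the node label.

D

Unnormalized betweenness of each node: A:5/6, B:4/3, C:5/6, D:19/3, E:23/6, F:0, G:11/6.
D has the largest value, 19/3, making it the main broker — the node through which the most shortest paths run.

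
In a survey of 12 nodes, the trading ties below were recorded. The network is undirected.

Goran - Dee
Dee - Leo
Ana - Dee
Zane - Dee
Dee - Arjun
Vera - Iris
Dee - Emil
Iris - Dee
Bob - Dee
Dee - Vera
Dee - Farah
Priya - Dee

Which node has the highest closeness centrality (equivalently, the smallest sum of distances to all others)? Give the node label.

Farness (sum of distances to all others) for each node — Ana:21, Arjun:21, Bob:21, Dee:11, Emil:21, Farah:21, Goran:21, Iris:20, Leo:21, Priya:21, Vera:20, Zane:21.
The smallest farness is 11, for Dee, so Dee has the highest closeness.

Dee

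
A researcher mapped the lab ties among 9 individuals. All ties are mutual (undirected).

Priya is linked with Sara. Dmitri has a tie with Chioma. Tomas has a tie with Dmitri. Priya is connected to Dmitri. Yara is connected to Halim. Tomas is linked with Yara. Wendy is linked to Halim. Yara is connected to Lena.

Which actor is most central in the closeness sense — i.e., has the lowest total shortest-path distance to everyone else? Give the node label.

Tomas

Farness (sum of distances to all others) for each node — Chioma:24, Dmitri:17, Halim:22, Lena:24, Priya:22, Sara:29, Tomas:16, Wendy:29, Yara:17.
The smallest farness is 16, for Tomas, so Tomas has the highest closeness.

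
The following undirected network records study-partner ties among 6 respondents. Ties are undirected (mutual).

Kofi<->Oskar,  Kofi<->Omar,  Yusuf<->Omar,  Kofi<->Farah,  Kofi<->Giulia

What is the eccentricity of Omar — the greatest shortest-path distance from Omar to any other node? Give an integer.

2

Distances from Omar: Farah:2, Giulia:2, Kofi:1, Oskar:2, Yusuf:1.
The largest is 2 (to Farah, Oskar, and Giulia), so the eccentricity of Omar is 2.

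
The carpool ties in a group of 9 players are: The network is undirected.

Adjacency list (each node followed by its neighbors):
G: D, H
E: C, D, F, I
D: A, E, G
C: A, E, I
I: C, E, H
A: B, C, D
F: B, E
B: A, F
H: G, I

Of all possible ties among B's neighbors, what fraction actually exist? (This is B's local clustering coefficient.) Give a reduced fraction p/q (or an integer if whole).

0

B's neighbors: A and F (k = 2).
Possible neighbor pairs: C(2,2) = 1. Edges among them: none → e = 0.
Clustering(B) = 0/1.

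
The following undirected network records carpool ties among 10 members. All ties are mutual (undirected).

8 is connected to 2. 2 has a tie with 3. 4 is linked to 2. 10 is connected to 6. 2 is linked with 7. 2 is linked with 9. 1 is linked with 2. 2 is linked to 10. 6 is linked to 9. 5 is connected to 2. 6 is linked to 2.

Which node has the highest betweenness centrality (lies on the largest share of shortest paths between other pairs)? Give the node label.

2

Unnormalized betweenness of each node: 1:0, 2:67/2, 3:0, 4:0, 5:0, 6:1/2, 7:0, 8:0, 9:0, 10:0.
2 has the largest value, 67/2, making it the main broker — the node through which the most shortest paths run.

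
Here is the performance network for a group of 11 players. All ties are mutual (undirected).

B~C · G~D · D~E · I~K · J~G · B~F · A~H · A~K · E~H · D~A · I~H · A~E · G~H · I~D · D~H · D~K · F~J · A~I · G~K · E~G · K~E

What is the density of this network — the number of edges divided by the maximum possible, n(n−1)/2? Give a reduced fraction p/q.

There are 21 edges and 11 nodes, so the maximum possible is C(11,2) = 55.
Density = 21/55.

21/55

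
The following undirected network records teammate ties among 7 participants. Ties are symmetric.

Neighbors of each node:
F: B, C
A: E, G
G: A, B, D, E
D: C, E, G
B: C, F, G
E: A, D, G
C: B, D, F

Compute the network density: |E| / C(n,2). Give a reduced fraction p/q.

10/21

There are 10 edges and 7 nodes, so the maximum possible is C(7,2) = 21.
Density = 10/21.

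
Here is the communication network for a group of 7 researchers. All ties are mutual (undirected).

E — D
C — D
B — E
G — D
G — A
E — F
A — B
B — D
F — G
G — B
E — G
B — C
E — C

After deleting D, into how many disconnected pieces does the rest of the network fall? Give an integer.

1

D's neighbors (B, C, E, and G) remain reachable from one another through other ties, so the rest of the network stays in one piece.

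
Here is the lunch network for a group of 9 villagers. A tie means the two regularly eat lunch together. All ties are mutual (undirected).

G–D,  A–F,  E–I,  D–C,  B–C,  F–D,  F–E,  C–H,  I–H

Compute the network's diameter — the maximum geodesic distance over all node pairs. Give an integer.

4

Eccentricity of each node (its greatest distance to any other): A:4, B:4, C:3, D:3, E:4, F:3, G:4, H:4, I:4.
The maximum eccentricity is 4, realized for instance by the pair G–I via G – D – F – E – I. So the diameter is 4.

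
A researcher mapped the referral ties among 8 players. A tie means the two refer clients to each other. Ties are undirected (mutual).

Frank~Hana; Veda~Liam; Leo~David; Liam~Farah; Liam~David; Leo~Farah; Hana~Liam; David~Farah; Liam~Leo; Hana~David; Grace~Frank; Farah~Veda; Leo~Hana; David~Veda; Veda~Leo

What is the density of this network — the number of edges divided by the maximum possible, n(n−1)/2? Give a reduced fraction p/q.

15/28

There are 15 edges and 8 nodes, so the maximum possible is C(8,2) = 28.
Density = 15/28.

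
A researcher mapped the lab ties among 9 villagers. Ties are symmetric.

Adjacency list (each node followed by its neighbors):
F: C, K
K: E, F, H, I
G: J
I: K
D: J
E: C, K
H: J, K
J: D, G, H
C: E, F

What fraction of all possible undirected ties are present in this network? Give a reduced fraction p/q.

1/4

There are 9 edges and 9 nodes, so the maximum possible is C(9,2) = 36.
Density = 9/36 = 1/4.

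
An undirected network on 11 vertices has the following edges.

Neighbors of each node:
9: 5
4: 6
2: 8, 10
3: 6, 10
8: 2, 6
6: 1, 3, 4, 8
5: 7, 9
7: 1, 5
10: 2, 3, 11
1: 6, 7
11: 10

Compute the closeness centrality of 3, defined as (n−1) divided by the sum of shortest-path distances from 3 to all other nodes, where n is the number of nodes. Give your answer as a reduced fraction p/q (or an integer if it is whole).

Distances from 3: 1:2, 2:2, 4:2, 5:4, 6:1, 7:3, 8:2, 9:5, 10:1, 11:2. Sum = 24.
n = 11, so closeness = 10/24 = 5/12.

5/12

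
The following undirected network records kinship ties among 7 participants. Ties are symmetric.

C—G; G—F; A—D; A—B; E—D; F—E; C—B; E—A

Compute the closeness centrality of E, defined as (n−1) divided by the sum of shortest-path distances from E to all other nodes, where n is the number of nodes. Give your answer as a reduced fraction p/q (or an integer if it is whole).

Distances from E: A:1, B:2, C:3, D:1, F:1, G:2. Sum = 10.
n = 7, so closeness = 6/10 = 3/5.

3/5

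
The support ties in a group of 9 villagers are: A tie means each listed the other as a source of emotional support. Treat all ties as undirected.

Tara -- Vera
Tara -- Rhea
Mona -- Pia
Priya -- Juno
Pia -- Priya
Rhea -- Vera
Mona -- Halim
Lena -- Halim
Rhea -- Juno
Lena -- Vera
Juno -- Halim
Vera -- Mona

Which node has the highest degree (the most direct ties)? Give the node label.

Vera

Degrees — Halim:3, Juno:3, Lena:2, Mona:3, Pia:2, Priya:2, Rhea:3, Tara:2, Vera:4.
The maximum is 4, attained only by Vera.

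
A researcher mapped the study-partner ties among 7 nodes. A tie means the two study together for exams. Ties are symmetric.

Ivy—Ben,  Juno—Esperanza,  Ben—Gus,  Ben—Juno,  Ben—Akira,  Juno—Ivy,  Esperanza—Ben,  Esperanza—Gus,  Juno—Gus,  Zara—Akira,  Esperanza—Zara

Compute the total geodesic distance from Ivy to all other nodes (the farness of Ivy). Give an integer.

11

Distances from Ivy: Akira:2, Ben:1, Esperanza:2, Gus:2, Juno:1, Zara:3.
Sum = 2 + 1 + 2 + 2 + 1 + 3 = 11.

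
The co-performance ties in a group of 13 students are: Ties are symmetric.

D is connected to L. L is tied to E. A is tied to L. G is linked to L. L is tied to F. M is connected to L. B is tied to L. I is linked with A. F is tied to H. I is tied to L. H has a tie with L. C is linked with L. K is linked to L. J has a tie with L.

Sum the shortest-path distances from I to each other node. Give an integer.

22

Distances from I: A:1, B:2, C:2, D:2, E:2, F:2, G:2, H:2, J:2, K:2, L:1, M:2.
Sum = 1 + 2 + 2 + 2 + 2 + 2 + 2 + 2 + 2 + 2 + 1 + 2 = 22.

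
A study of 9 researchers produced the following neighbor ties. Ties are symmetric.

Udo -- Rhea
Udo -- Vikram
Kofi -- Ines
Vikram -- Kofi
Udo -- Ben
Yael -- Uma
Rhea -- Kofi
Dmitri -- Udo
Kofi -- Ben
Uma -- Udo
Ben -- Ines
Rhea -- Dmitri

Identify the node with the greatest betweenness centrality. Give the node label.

Udo

Unnormalized betweenness of each node: Ben:9/2, Dmitri:0, Ines:0, Kofi:4, Rhea:5/2, Udo:16, Uma:7, Vikram:1, Yael:0.
Udo has the largest value, 16, making it the main broker — the node through which the most shortest paths run.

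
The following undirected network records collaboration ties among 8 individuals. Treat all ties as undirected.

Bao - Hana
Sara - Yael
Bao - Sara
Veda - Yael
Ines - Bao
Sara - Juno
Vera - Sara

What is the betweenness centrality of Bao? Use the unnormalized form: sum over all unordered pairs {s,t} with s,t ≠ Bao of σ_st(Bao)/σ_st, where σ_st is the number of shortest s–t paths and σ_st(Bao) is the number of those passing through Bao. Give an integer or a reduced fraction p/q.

Pairs whose geodesics pass through Bao — Vera–Hana: 1; Vera–Ines: 1; Sara–Hana: 1; Sara–Ines: 1; Hana–Juno: 1; Hana–Ines: 1; Hana–Veda: 1; Hana–Yael: 1; Juno–Ines: 1; Ines–Veda: 1; Ines–Yael: 1.
All other pairs contribute 0.
Summing the contributions gives betweenness(Bao) = 11.

11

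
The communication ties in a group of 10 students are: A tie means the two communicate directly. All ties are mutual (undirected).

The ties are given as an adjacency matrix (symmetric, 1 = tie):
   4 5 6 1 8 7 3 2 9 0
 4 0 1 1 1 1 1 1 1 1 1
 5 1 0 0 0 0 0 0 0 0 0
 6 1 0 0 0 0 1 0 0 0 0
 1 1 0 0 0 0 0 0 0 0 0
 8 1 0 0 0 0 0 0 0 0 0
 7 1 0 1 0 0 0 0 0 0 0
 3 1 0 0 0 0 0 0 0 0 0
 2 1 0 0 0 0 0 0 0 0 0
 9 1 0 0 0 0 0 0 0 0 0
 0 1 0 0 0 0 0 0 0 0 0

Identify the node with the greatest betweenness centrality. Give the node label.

4

Unnormalized betweenness of each node: 0:0, 1:0, 2:0, 3:0, 4:35, 5:0, 6:0, 7:0, 8:0, 9:0.
4 has the largest value, 35, making it the main broker — the node through which the most shortest paths run.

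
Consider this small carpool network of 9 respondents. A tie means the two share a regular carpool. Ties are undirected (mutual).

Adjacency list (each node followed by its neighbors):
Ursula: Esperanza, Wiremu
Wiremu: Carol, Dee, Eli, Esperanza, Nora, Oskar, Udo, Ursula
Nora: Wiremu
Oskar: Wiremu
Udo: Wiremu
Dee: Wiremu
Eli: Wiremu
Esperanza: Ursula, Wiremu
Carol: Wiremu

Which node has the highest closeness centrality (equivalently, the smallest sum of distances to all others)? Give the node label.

Farness (sum of distances to all others) for each node — Carol:15, Dee:15, Eli:15, Esperanza:14, Nora:15, Oskar:15, Udo:15, Ursula:14, Wiremu:8.
The smallest farness is 8, for Wiremu, so Wiremu has the highest closeness.

Wiremu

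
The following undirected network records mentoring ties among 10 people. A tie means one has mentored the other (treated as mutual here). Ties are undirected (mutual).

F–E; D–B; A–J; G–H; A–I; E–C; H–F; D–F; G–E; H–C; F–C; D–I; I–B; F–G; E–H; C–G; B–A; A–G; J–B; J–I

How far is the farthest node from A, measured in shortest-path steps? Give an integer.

Distances from A: B:1, C:2, D:2, E:2, F:2, G:1, H:2, I:1, J:1.
The largest is 2 (to D, C, E, F, and H), so the eccentricity of A is 2.

2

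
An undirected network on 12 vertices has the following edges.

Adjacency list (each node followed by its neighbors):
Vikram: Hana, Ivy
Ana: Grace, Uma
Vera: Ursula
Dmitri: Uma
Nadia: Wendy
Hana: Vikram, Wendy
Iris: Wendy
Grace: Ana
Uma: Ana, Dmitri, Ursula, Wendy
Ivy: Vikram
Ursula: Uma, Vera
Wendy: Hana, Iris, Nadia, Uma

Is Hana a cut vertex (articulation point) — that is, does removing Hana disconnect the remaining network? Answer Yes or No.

Removing Hana leaves {Ana, Dmitri, Grace, Iris, Nadia, Uma, Ursula, Vera, and Wendy} with no path to {Ivy and Vikram}, so the network splits into 2 components. Hana is a cut vertex.

Yes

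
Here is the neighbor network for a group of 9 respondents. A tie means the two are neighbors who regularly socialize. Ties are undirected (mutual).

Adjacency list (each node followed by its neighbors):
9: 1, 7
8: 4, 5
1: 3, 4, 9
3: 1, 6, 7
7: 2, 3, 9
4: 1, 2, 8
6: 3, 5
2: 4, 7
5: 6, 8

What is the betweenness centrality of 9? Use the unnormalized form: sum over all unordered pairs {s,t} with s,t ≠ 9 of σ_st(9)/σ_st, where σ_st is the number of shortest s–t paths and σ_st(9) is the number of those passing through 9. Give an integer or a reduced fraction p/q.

1/2

Pairs whose geodesics pass through 9 — 7–1: 1/2.
All other pairs contribute 0.
Summing the contributions gives betweenness(9) = 1/2.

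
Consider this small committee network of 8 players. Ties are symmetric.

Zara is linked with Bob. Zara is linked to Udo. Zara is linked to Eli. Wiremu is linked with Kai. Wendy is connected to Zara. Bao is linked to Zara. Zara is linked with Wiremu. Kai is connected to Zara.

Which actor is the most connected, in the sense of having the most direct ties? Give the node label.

Zara

Degrees — Bao:1, Bob:1, Eli:1, Kai:2, Udo:1, Wendy:1, Wiremu:2, Zara:7.
The maximum is 7, attained only by Zara.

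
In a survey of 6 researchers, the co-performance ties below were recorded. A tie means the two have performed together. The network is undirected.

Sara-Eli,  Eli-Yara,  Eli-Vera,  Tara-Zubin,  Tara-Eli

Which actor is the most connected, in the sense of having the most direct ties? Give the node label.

Eli

Degrees — Eli:4, Sara:1, Tara:2, Vera:1, Yara:1, Zubin:1.
The maximum is 4, attained only by Eli.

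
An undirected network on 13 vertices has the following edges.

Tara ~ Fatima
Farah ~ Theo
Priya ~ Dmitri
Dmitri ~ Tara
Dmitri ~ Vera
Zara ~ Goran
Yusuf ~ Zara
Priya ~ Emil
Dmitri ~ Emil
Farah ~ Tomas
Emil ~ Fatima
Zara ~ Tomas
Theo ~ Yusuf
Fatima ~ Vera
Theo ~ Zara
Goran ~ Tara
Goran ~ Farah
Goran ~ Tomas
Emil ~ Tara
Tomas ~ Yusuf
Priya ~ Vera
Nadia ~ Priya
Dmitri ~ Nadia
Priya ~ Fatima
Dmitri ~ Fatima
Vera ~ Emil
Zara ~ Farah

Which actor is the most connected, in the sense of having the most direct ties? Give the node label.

Degrees — Dmitri:6, Emil:5, Farah:4, Fatima:5, Goran:4, Nadia:2, Priya:5, Tara:4, Theo:3, Tomas:4, Vera:4, Yusuf:3, Zara:5.
The maximum is 6, attained only by Dmitri.

Dmitri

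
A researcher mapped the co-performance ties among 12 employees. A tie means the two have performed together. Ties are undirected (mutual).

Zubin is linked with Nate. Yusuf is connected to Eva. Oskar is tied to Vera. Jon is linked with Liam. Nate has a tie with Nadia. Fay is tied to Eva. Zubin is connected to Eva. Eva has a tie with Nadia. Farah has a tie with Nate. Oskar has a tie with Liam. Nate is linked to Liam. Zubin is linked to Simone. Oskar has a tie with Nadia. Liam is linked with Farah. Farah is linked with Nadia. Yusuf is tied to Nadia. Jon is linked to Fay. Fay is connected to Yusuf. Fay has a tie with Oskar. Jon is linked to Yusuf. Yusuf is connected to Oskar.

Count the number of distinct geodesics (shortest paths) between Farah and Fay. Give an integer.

The shortest distance is 3. The length-3 paths are: Farah–Nadia–Yusuf–Fay; Farah–Liam–Jon–Fay; Farah–Nadia–Eva–Fay; Farah–Liam–Oskar–Fay; Farah–Nadia–Oskar–Fay.
That gives 5 distinct shortest paths.

5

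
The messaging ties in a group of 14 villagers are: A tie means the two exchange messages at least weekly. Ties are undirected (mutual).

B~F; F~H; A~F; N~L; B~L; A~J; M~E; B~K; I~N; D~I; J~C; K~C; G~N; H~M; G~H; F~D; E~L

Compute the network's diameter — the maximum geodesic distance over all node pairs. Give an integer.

Eccentricity of each node (its greatest distance to any other): A:4, B:3, C:5, D:4, E:5, F:3, G:5, H:4, I:5, J:5, K:4, L:4, M:5, N:5.
The maximum eccentricity is 5, realized for instance by the pair C–I via C – K – B – L – N – I. So the diameter is 5.

5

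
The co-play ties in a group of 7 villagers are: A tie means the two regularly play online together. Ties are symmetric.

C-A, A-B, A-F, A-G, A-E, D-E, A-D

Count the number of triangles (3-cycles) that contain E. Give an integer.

1

E's neighbors: A and D.
Neighbor pairs that are themselves tied: E–A–D. Each forms one triangle with E, for 1 in total.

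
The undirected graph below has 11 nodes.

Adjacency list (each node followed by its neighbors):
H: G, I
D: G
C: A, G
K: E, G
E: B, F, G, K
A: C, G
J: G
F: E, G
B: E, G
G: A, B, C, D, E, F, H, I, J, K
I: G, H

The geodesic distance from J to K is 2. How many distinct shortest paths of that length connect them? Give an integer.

1

The shortest distance is 2, and the only length-2 path is J–G–K. So there is exactly 1 shortest path.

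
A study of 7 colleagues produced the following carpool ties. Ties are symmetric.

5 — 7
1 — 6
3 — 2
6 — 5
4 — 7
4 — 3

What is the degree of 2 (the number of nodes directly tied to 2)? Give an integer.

1

2 is directly tied to 3. That is 1 neighbor, so the degree of 2 is 1.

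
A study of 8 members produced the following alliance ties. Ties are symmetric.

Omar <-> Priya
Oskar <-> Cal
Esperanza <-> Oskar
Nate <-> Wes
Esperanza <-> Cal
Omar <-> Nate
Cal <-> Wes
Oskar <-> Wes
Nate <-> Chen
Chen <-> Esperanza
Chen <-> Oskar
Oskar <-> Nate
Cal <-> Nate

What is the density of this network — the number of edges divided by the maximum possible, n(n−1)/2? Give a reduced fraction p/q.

There are 13 edges and 8 nodes, so the maximum possible is C(8,2) = 28.
Density = 13/28.

13/28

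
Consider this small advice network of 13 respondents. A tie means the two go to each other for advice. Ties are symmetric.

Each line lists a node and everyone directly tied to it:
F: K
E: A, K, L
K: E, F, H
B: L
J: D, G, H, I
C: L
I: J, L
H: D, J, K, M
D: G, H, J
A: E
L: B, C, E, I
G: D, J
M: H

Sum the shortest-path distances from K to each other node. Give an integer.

Distances from K: A:2, B:3, C:3, D:2, E:1, F:1, G:3, H:1, I:3, J:2, L:2, M:2.
Sum = 2 + 3 + 3 + 2 + 1 + 1 + 3 + 1 + 3 + 2 + 2 + 2 = 25.

25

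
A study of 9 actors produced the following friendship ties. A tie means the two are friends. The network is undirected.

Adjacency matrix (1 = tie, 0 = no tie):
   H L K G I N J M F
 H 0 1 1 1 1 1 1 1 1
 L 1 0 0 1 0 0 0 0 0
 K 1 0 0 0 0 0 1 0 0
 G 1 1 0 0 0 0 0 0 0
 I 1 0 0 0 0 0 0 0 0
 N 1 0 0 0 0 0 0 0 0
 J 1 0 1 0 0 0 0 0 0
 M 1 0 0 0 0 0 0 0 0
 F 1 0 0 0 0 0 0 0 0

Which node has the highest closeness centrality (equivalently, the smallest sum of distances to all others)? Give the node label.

Farness (sum of distances to all others) for each node — F:15, G:14, H:8, I:15, J:14, K:14, L:14, M:15, N:15.
The smallest farness is 8, for H, so H has the highest closeness.

H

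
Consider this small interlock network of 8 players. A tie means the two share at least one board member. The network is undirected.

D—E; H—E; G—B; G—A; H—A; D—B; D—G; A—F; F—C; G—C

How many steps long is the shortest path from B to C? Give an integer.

One shortest route is B – G – C, which uses 2 edges, and B and C are not directly tied, so nothing shorter exists. So d(B,C) = 2.

2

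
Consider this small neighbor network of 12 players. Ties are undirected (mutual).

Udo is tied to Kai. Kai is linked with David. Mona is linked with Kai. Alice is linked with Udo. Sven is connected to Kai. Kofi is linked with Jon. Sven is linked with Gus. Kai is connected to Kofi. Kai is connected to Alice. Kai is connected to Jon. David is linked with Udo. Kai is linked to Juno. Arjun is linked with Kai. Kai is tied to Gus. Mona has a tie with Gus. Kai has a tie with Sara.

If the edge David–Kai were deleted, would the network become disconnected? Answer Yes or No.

No

Even without that edge, David still reaches Kai via David – Udo – Kai, so the network stays connected. Not a bridge.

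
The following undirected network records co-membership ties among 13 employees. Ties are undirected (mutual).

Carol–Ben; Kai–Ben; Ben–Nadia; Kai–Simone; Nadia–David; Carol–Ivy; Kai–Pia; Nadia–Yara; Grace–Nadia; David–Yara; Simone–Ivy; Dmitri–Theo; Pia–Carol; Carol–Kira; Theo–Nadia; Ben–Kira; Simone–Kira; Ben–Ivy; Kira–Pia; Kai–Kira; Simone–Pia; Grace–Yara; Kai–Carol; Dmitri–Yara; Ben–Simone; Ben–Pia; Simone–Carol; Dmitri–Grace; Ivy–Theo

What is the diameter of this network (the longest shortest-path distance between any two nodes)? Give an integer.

4

Eccentricity of each node (its greatest distance to any other): Ben:3, Carol:3, David:3, Dmitri:4, Grace:3, Ivy:3, Kai:4, Kira:4, Nadia:2, Pia:4, Simone:3, Theo:3, Yara:3.
The maximum eccentricity is 4, realized for instance by the pair Pia–Dmitri via Pia – Ben – Nadia – Grace – Dmitri. So the diameter is 4.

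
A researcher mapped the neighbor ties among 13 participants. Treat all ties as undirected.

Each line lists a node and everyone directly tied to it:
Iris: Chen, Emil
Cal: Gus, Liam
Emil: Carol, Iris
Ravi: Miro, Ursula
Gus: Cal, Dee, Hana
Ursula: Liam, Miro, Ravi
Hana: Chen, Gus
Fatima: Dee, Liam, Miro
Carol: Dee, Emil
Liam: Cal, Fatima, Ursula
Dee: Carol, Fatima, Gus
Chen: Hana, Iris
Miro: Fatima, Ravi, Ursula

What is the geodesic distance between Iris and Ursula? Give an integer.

One shortest route is Iris – Chen – Hana – Gus – Cal – Liam – Ursula, which uses 6 edges, and at distance 5 from Iris we only reach {Liam, Miro}, which does not include Ursula. So d(Iris,Ursula) = 6.

6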